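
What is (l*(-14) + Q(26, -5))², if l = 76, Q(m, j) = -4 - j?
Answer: 1129969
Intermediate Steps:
(l*(-14) + Q(26, -5))² = (76*(-14) + (-4 - 1*(-5)))² = (-1064 + (-4 + 5))² = (-1064 + 1)² = (-1063)² = 1129969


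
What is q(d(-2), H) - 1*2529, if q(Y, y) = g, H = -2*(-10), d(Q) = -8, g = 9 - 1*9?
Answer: -2529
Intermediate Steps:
g = 0 (g = 9 - 9 = 0)
H = 20
q(Y, y) = 0
q(d(-2), H) - 1*2529 = 0 - 1*2529 = 0 - 2529 = -2529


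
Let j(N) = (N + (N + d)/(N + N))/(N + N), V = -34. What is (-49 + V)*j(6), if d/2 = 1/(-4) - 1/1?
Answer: -12533/288 ≈ -43.517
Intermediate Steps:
d = -5/2 (d = 2*(1/(-4) - 1/1) = 2*(1*(-1/4) - 1*1) = 2*(-1/4 - 1) = 2*(-5/4) = -5/2 ≈ -2.5000)
j(N) = (N + (-5/2 + N)/(2*N))/(2*N) (j(N) = (N + (N - 5/2)/(N + N))/(N + N) = (N + (-5/2 + N)/((2*N)))/((2*N)) = (N + (-5/2 + N)*(1/(2*N)))*(1/(2*N)) = (N + (-5/2 + N)/(2*N))*(1/(2*N)) = (N + (-5/2 + N)/(2*N))/(2*N))
(-49 + V)*j(6) = (-49 - 34)*((1/8)*(-5 + 2*6 + 4*6**2)/6**2) = -83*(-5 + 12 + 4*36)/(8*36) = -83*(-5 + 12 + 144)/(8*36) = -83*151/(8*36) = -83*151/288 = -12533/288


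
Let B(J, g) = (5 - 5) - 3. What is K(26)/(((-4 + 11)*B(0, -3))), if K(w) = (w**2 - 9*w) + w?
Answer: -156/7 ≈ -22.286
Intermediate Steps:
B(J, g) = -3 (B(J, g) = 0 - 3 = -3)
K(w) = w**2 - 8*w
K(26)/(((-4 + 11)*B(0, -3))) = (26*(-8 + 26))/(((-4 + 11)*(-3))) = (26*18)/((7*(-3))) = 468/(-21) = 468*(-1/21) = -156/7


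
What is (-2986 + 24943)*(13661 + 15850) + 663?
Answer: 647973690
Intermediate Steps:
(-2986 + 24943)*(13661 + 15850) + 663 = 21957*29511 + 663 = 647973027 + 663 = 647973690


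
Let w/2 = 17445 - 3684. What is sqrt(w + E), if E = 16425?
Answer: 3*sqrt(4883) ≈ 209.64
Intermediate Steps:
w = 27522 (w = 2*(17445 - 3684) = 2*13761 = 27522)
sqrt(w + E) = sqrt(27522 + 16425) = sqrt(43947) = 3*sqrt(4883)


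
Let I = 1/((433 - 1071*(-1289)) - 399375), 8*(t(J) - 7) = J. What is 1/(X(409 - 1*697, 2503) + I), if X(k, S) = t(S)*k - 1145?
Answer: -981577/91550705212 ≈ -1.0722e-5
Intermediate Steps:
t(J) = 7 + J/8
I = 1/981577 (I = 1/((433 + 1380519) - 399375) = 1/(1380952 - 399375) = 1/981577 ≈ 1.0188e-6)
X(k, S) = -1145 + k*(7 + S/8) (X(k, S) = (7 + S/8)*k - 1145 = k*(7 + S/8) - 1145 = -1145 + k*(7 + S/8))
1/(X(409 - 1*697, 2503) + I) = 1/((-1145 + (409 - 1*697)*(56 + 2503)/8) + 1/981577) = 1/((-1145 + (⅛)*(409 - 697)*2559) + 1/981577) = 1/((-1145 + (⅛)*(-288)*2559) + 1/981577) = 1/((-1145 - 92124) + 1/981577) = 1/(-93269 + 1/981577) = 1/(-91550705212/981577) = -981577/91550705212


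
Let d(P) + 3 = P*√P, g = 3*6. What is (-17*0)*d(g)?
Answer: 0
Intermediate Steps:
g = 18
d(P) = -3 + P^(3/2) (d(P) = -3 + P*√P = -3 + P^(3/2))
(-17*0)*d(g) = (-17*0)*(-3 + 18^(3/2)) = 0*(-3 + 54*√2) = 0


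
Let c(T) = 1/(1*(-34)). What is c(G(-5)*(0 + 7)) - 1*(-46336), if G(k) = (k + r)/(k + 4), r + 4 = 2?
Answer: 1575423/34 ≈ 46336.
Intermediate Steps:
r = -2 (r = -4 + 2 = -2)
G(k) = (-2 + k)/(4 + k) (G(k) = (k - 2)/(k + 4) = (-2 + k)/(4 + k))
c(T) = -1/34 (c(T) = 1/(-34) = -1/34)
c(G(-5)*(0 + 7)) - 1*(-46336) = -1/34 - 1*(-46336) = -1/34 + 46336 = 1575423/34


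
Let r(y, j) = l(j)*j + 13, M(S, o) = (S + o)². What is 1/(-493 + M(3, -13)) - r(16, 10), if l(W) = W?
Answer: -44410/393 ≈ -113.00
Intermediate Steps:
r(y, j) = 13 + j² (r(y, j) = j*j + 13 = j² + 13 = 13 + j²)
1/(-493 + M(3, -13)) - r(16, 10) = 1/(-493 + (3 - 13)²) - (13 + 10²) = 1/(-493 + (-10)²) - (13 + 100) = 1/(-493 + 100) - 1*113 = 1/(-393) - 113 = -1/393 - 113 = -44410/393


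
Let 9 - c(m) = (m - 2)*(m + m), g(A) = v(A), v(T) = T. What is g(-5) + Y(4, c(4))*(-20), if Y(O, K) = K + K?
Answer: 275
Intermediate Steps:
g(A) = A
c(m) = 9 - 2*m*(-2 + m) (c(m) = 9 - (m - 2)*(m + m) = 9 - (-2 + m)*2*m = 9 - 2*m*(-2 + m))
Y(O, K) = 2*K
g(-5) + Y(4, c(4))*(-20) = -5 + (2*(9 - 2*4² + 4*4))*(-20) = -5 + (2*(9 - 2*16 + 16))*(-20) = -5 + (2*(9 - 32 + 16))*(-20) = -5 + (2*(-7))*(-20) = -5 - 14*(-20) = -5 + 280 = 275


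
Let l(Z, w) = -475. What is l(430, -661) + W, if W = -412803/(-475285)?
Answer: -225347572/475285 ≈ -474.13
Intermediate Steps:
W = 412803/475285 (W = -412803*(-1/475285) = 412803/475285 ≈ 0.86854)
l(430, -661) + W = -475 + 412803/475285 = -225347572/475285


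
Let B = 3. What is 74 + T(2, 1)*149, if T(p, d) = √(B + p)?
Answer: 74 + 149*√5 ≈ 407.17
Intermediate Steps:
T(p, d) = √(3 + p)
74 + T(2, 1)*149 = 74 + √(3 + 2)*149 = 74 + √5*149 = 74 + 149*√5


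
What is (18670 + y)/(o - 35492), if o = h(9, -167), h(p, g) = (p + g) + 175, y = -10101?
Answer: -779/3225 ≈ -0.24155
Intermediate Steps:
h(p, g) = 175 + g + p (h(p, g) = (g + p) + 175 = 175 + g + p)
o = 17 (o = 175 - 167 + 9 = 17)
(18670 + y)/(o - 35492) = (18670 - 10101)/(17 - 35492) = 8569/(-35475) = 8569*(-1/35475) = -779/3225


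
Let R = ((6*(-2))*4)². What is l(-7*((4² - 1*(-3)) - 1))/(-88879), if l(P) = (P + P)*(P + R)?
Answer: 78408/12697 ≈ 6.1753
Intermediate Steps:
R = 2304 (R = (-12*4)² = (-48)² = 2304)
l(P) = 2*P*(2304 + P) (l(P) = (P + P)*(P + 2304) = (2*P)*(2304 + P) = 2*P*(2304 + P))
l(-7*((4² - 1*(-3)) - 1))/(-88879) = (2*(-7*((4² - 1*(-3)) - 1))*(2304 - 7*((4² - 1*(-3)) - 1)))/(-88879) = (2*(-7*((16 + 3) - 1))*(2304 - 7*((16 + 3) - 1)))*(-1/88879) = (2*(-7*(19 - 1))*(2304 - 7*(19 - 1)))*(-1/88879) = (2*(-7*18)*(2304 - 7*18))*(-1/88879) = (2*(-126)*(2304 - 126))*(-1/88879) = (2*(-126)*2178)*(-1/88879) = -548856*(-1/88879) = 78408/12697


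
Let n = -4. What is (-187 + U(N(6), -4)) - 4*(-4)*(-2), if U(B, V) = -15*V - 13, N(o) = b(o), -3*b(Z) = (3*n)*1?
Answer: -172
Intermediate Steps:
b(Z) = 4 (b(Z) = -3*(-4)/3 = -(-4) = -1/3*(-12) = 4)
N(o) = 4
U(B, V) = -13 - 15*V
(-187 + U(N(6), -4)) - 4*(-4)*(-2) = (-187 + (-13 - 15*(-4))) - 4*(-4)*(-2) = (-187 + (-13 + 60)) + 16*(-2) = (-187 + 47) - 32 = -140 - 32 = -172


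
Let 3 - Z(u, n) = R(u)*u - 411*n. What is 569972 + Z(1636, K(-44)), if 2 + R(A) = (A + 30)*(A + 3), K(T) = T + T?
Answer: -4466681985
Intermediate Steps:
K(T) = 2*T
R(A) = -2 + (3 + A)*(30 + A) (R(A) = -2 + (A + 30)*(A + 3) = -2 + (30 + A)*(3 + A) = -2 + (3 + A)*(30 + A))
Z(u, n) = 3 + 411*n - u*(88 + u² + 33*u) (Z(u, n) = 3 - ((88 + u² + 33*u)*u - 411*n) = 3 - (u*(88 + u² + 33*u) - 411*n) = 3 - (-411*n + u*(88 + u² + 33*u)) = 3 + (411*n - u*(88 + u² + 33*u)) = 3 + 411*n - u*(88 + u² + 33*u))
569972 + Z(1636, K(-44)) = 569972 + (3 + 411*(2*(-44)) - 1*1636*(88 + 1636² + 33*1636)) = 569972 + (3 + 411*(-88) - 1*1636*(88 + 2676496 + 53988)) = 569972 + (3 - 36168 - 1*1636*2730572) = 569972 + (3 - 36168 - 4467215792) = 569972 - 4467251957 = -4466681985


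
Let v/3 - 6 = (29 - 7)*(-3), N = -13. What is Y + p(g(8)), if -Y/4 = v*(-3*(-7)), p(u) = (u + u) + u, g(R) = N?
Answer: 15081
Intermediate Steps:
v = -180 (v = 18 + 3*((29 - 7)*(-3)) = 18 + 3*(22*(-3)) = 18 + 3*(-66) = 18 - 198 = -180)
g(R) = -13
p(u) = 3*u (p(u) = 2*u + u = 3*u)
Y = 15120 (Y = -(-720)*(-3*(-7)) = -(-720)*21 = -4*(-3780) = 15120)
Y + p(g(8)) = 15120 + 3*(-13) = 15120 - 39 = 15081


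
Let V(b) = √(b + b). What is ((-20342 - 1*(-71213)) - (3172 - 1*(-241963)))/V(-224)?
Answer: 3469*I*√7 ≈ 9178.1*I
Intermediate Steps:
V(b) = √2*√b (V(b) = √(2*b) = √2*√b)
((-20342 - 1*(-71213)) - (3172 - 1*(-241963)))/V(-224) = ((-20342 - 1*(-71213)) - (3172 - 1*(-241963)))/((√2*√(-224))) = ((-20342 + 71213) - (3172 + 241963))/((√2*(4*I*√14))) = (50871 - 1*245135)/((8*I*√7)) = (50871 - 245135)*(-I*√7/56) = -(-3469)*I*√7 = 3469*I*√7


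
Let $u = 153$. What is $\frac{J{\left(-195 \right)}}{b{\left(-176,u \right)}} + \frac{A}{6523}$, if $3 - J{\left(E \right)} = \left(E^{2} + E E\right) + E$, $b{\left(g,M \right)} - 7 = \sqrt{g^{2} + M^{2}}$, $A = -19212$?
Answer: $\frac{201631245}{29536144} - \frac{6321 \sqrt{54385}}{4528} \approx -318.72$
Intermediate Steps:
$b{\left(g,M \right)} = 7 + \sqrt{M^{2} + g^{2}}$ ($b{\left(g,M \right)} = 7 + \sqrt{g^{2} + M^{2}} = 7 + \sqrt{M^{2} + g^{2}}$)
$J{\left(E \right)} = 3 - E - 2 E^{2}$ ($J{\left(E \right)} = 3 - \left(\left(E^{2} + E E\right) + E\right) = 3 - \left(\left(E^{2} + E^{2}\right) + E\right) = 3 - \left(2 E^{2} + E\right) = 3 - \left(E + 2 E^{2}\right) = 3 - E - 2 E^{2}$)
$\frac{J{\left(-195 \right)}}{b{\left(-176,u \right)}} + \frac{A}{6523} = \frac{3 - -195 - 2 \left(-195\right)^{2}}{7 + \sqrt{153^{2} + \left(-176\right)^{2}}} - \frac{19212}{6523} = \frac{3 + 195 - 76050}{7 + \sqrt{23409 + 30976}} - \frac{19212}{6523} = \frac{3 + 195 - 76050}{7 + \sqrt{54385}} - \frac{19212}{6523} = - \frac{75852}{7 + \sqrt{54385}} - \frac{19212}{6523} = - \frac{19212}{6523} - \frac{75852}{7 + \sqrt{54385}}$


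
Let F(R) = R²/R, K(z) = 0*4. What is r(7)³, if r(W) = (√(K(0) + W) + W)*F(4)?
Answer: 31360 + 9856*√7 ≈ 57437.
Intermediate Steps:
K(z) = 0
F(R) = R
r(W) = 4*W + 4*√W (r(W) = (√(0 + W) + W)*4 = (√W + W)*4 = (W + √W)*4 = 4*W + 4*√W)
r(7)³ = (4*7 + 4*√7)³ = (28 + 4*√7)³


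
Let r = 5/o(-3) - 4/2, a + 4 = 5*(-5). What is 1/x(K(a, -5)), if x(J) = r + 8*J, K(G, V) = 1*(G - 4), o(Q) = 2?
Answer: -2/527 ≈ -0.0037951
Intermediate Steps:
a = -29 (a = -4 + 5*(-5) = -4 - 25 = -29)
r = ½ (r = 5/2 - 4/2 = 5*(½) - 4*½ = 5/2 - 2 = ½ ≈ 0.50000)
K(G, V) = -4 + G (K(G, V) = 1*(-4 + G) = -4 + G)
x(J) = ½ + 8*J
1/x(K(a, -5)) = 1/(½ + 8*(-4 - 29)) = 1/(½ + 8*(-33)) = 1/(½ - 264) = 1/(-527/2) = -2/527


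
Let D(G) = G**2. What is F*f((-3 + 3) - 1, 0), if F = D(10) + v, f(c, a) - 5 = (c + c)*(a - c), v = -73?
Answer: 81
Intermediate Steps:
f(c, a) = 5 + 2*c*(a - c) (f(c, a) = 5 + (c + c)*(a - c) = 5 + (2*c)*(a - c) = 5 + 2*c*(a - c))
F = 27 (F = 10**2 - 73 = 100 - 73 = 27)
F*f((-3 + 3) - 1, 0) = 27*(5 - 2*((-3 + 3) - 1)**2 + 2*0*((-3 + 3) - 1)) = 27*(5 - 2*(0 - 1)**2 + 2*0*(0 - 1)) = 27*(5 - 2*(-1)**2 + 2*0*(-1)) = 27*(5 - 2*1 + 0) = 27*(5 - 2 + 0) = 27*3 = 81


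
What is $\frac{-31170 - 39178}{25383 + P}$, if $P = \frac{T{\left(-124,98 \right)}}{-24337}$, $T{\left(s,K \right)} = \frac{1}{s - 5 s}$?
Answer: $- \frac{849181400896}{306402051215} \approx -2.7715$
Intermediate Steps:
$T{\left(s,K \right)} = - \frac{1}{4 s}$ ($T{\left(s,K \right)} = \frac{1}{\left(-4\right) s} = - \frac{1}{4 s}$)
$P = - \frac{1}{12071152}$ ($P = \frac{\left(- \frac{1}{4}\right) \frac{1}{-124}}{-24337} = \left(- \frac{1}{4}\right) \left(- \frac{1}{124}\right) \left(- \frac{1}{24337}\right) = \frac{1}{496} \left(- \frac{1}{24337}\right) = - \frac{1}{12071152} \approx -8.2842 \cdot 10^{-8}$)
$\frac{-31170 - 39178}{25383 + P} = \frac{-31170 - 39178}{25383 - \frac{1}{12071152}} = - \frac{70348}{\frac{306402051215}{12071152}} = \left(-70348\right) \frac{12071152}{306402051215} = - \frac{849181400896}{306402051215}$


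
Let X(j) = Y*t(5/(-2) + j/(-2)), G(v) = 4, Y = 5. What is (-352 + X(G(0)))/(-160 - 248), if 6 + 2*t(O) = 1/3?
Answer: 2197/2448 ≈ 0.89747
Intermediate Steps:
t(O) = -17/6 (t(O) = -3 + (½)/3 = -3 + (½)*(⅓) = -3 + ⅙ = -17/6)
X(j) = -85/6 (X(j) = 5*(-17/6) = -85/6)
(-352 + X(G(0)))/(-160 - 248) = (-352 - 85/6)/(-160 - 248) = -2197/6/(-408) = -2197/6*(-1/408) = 2197/2448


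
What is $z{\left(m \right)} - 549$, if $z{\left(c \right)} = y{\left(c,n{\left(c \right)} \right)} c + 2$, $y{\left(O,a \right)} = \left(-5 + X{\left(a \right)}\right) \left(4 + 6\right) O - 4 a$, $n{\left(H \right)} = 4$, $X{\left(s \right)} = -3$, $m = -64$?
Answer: $-327203$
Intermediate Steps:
$y{\left(O,a \right)} = - 80 O - 4 a$ ($y{\left(O,a \right)} = \left(-5 - 3\right) \left(4 + 6\right) O - 4 a = \left(-8\right) 10 O - 4 a = - 80 O - 4 a$)
$z{\left(c \right)} = 2 + c \left(-16 - 80 c\right)$ ($z{\left(c \right)} = \left(- 80 c - 16\right) c + 2 = \left(-16 - 80 c\right) c + 2 = c \left(-16 - 80 c\right) + 2 = 2 + c \left(-16 - 80 c\right)$)
$z{\left(m \right)} - 549 = \left(2 - 80 \left(-64\right)^{2} - -1024\right) - 549 = \left(2 - 327680 + 1024\right) - 549 = -326654 - 549 = -327203$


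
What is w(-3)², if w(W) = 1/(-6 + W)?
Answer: 1/81 ≈ 0.012346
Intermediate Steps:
w(-3)² = (1/(-6 - 3))² = (1/(-9))² = (-⅑)² = 1/81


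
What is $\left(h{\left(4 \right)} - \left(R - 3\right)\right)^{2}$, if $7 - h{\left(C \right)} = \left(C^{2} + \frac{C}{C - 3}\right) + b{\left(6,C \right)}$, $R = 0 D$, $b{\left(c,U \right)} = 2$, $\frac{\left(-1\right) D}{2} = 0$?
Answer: $144$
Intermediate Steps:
$D = 0$ ($D = \left(-2\right) 0 = 0$)
$R = 0$ ($R = 0 \cdot 0 = 0$)
$h{\left(C \right)} = 5 - C^{2} - \frac{C}{-3 + C}$ ($h{\left(C \right)} = 7 - \left(\left(C^{2} + \frac{C}{C - 3}\right) + 2\right) = 7 - \left(\left(C^{2} + \frac{C}{-3 + C}\right) + 2\right) = 7 - \left(2 + C^{2} + \frac{C}{-3 + C}\right) = 5 - C^{2} - \frac{C}{-3 + C}$)
$\left(h{\left(4 \right)} - \left(R - 3\right)\right)^{2} = \left(\frac{-15 - 4^{3} + 3 \cdot 4^{2} + 4 \cdot 4}{-3 + 4} - \left(0 - 3\right)\right)^{2} = \left(\frac{-15 - 64 + 3 \cdot 16 + 16}{1} - -3\right)^{2} = \left(1 \left(-15 - 64 + 48 + 16\right) + 3\right)^{2} = \left(1 \left(-15\right) + 3\right)^{2} = \left(-15 + 3\right)^{2} = \left(-12\right)^{2} = 144$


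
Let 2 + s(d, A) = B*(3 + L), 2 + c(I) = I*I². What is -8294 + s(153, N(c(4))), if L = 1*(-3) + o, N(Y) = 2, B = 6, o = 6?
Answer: -8260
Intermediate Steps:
c(I) = -2 + I³ (c(I) = -2 + I*I² = -2 + I³)
L = 3 (L = 1*(-3) + 6 = -3 + 6 = 3)
s(d, A) = 34 (s(d, A) = -2 + 6*(3 + 3) = -2 + 6*6 = -2 + 36 = 34)
-8294 + s(153, N(c(4))) = -8294 + 34 = -8260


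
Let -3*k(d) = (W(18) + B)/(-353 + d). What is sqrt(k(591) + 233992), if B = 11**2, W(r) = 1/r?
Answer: sqrt(1073592892785)/2142 ≈ 483.73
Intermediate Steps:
B = 121
k(d) = -2179/(54*(-353 + d)) (k(d) = -(1/18 + 121)/(3*(-353 + d)) = -2179/(54*(-353 + d)))
sqrt(k(591) + 233992) = sqrt(-2179/(-19062 + 54*591) + 233992) = sqrt(-2179/(-19062 + 31914) + 233992) = sqrt(-2179/12852 + 233992) = sqrt(3007263005/12852) = sqrt(1073592892785)/2142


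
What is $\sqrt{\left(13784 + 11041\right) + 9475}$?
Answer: $70 \sqrt{7} \approx 185.2$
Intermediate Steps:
$\sqrt{\left(13784 + 11041\right) + 9475} = \sqrt{24825 + 9475} = \sqrt{34300} = 70 \sqrt{7}$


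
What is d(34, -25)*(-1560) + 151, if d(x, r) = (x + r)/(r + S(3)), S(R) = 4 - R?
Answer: 736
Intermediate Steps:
d(x, r) = (r + x)/(1 + r) (d(x, r) = (x + r)/(r + (4 - 1*3)) = (r + x)/(r + (4 - 3)) = (r + x)/(r + 1) = (r + x)/(1 + r))
d(34, -25)*(-1560) + 151 = ((-25 + 34)/(1 - 25))*(-1560) + 151 = (9/(-24))*(-1560) + 151 = -1/24*9*(-1560) + 151 = -3/8*(-1560) + 151 = 585 + 151 = 736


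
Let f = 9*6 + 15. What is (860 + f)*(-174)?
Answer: -161646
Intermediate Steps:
f = 69 (f = 54 + 15 = 69)
(860 + f)*(-174) = (860 + 69)*(-174) = 929*(-174) = -161646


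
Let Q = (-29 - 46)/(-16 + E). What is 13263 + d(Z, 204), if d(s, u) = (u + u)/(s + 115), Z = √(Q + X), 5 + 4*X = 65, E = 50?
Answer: 1191906765/89843 - 408*√14790/449215 ≈ 13266.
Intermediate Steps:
X = 15 (X = -5/4 + (¼)*65 = -5/4 + 65/4 = 15)
Q = -75/34 (Q = (-29 - 46)/(-16 + 50) = -75/34 ≈ -2.2059)
Z = √14790/34 (Z = √(-75/34 + 15) = √(435/34) = √14790/34 ≈ 3.5769)
d(s, u) = 2*u/(115 + s) (d(s, u) = (2*u)/(115 + s) = 2*u/(115 + s))
13263 + d(Z, 204) = 13263 + 2*204/(115 + √14790/34) = 13263 + 408/(115 + √14790/34)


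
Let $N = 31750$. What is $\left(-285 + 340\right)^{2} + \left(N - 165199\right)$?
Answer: $-130424$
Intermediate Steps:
$\left(-285 + 340\right)^{2} + \left(N - 165199\right) = \left(-285 + 340\right)^{2} + \left(31750 - 165199\right) = 55^{2} - 133449 = 3025 - 133449 = -130424$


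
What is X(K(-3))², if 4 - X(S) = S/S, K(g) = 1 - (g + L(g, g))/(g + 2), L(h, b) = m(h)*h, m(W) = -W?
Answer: 9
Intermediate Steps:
L(h, b) = -h² (L(h, b) = (-h)*h = -h²)
K(g) = 1 - (g - g²)/(2 + g) (K(g) = 1 - (g - g²)/(g + 2) = 1 - (g - g²)/(2 + g))
X(S) = 3 (X(S) = 4 - S/S = 4 - 1*1 = 4 - 1 = 3)
X(K(-3))² = 3² = 9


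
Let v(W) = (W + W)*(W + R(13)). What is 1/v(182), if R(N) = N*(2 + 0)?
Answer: 1/75712 ≈ 1.3208e-5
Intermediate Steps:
R(N) = 2*N (R(N) = N*2 = 2*N)
v(W) = 2*W*(26 + W) (v(W) = (W + W)*(W + 2*13) = (2*W)*(W + 26) = (2*W)*(26 + W) = 2*W*(26 + W))
1/v(182) = 1/(2*182*(26 + 182)) = 1/(2*182*208) = 1/75712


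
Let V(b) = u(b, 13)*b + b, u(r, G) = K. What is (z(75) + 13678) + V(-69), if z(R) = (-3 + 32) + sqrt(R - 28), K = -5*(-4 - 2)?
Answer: 11568 + sqrt(47) ≈ 11575.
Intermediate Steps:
K = 30 (K = -5*(-6) = 30)
u(r, G) = 30
z(R) = 29 + sqrt(-28 + R)
V(b) = 31*b (V(b) = 30*b + b = 31*b)
(z(75) + 13678) + V(-69) = ((29 + sqrt(-28 + 75)) + 13678) + 31*(-69) = ((29 + sqrt(47)) + 13678) - 2139 = (13707 + sqrt(47)) - 2139 = 11568 + sqrt(47)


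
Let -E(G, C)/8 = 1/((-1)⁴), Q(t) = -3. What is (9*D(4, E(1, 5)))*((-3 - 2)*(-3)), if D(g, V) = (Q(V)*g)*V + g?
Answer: 13500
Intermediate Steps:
E(G, C) = -8 (E(G, C) = -8/((-1)⁴) = -8/1 = -8*1 = -8)
D(g, V) = g - 3*V*g (D(g, V) = (-3*g)*V + g = -3*V*g + g = g - 3*V*g)
(9*D(4, E(1, 5)))*((-3 - 2)*(-3)) = (9*(4*(1 - 3*(-8))))*((-3 - 2)*(-3)) = (9*(4*(1 + 24)))*(-5*(-3)) = (9*(4*25))*15 = (9*100)*15 = 900*15 = 13500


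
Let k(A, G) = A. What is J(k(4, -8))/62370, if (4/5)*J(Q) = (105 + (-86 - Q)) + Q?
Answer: 19/49896 ≈ 0.00038079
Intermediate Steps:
J(Q) = 95/4 (J(Q) = 5*((105 + (-86 - Q)) + Q)/4 = 5*((19 - Q) + Q)/4 = (5/4)*19 = 95/4)
J(k(4, -8))/62370 = (95/4)/62370 = (95/4)*(1/62370) = 19/49896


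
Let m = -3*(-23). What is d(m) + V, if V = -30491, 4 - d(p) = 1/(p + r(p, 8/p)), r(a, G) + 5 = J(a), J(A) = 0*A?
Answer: -1951169/64 ≈ -30487.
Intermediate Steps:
m = 69
J(A) = 0
r(a, G) = -5 (r(a, G) = -5 + 0 = -5)
d(p) = 4 - 1/(-5 + p) (d(p) = 4 - 1/(p - 5) = 4 - 1/(-5 + p))
d(m) + V = (-21 + 4*69)/(-5 + 69) - 30491 = (-21 + 276)/64 - 30491 = (1/64)*255 - 30491 = 255/64 - 30491 = -1951169/64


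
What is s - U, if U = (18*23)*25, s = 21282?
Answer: 10932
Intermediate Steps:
U = 10350 (U = 414*25 = 10350)
s - U = 21282 - 1*10350 = 21282 - 10350 = 10932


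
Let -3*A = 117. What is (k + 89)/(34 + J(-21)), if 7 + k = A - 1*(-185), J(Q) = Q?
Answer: 228/13 ≈ 17.538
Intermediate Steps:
A = -39 (A = -1/3*117 = -39)
k = 139 (k = -7 + (-39 - 1*(-185)) = -7 + (-39 + 185) = -7 + 146 = 139)
(k + 89)/(34 + J(-21)) = (139 + 89)/(34 - 21) = 228/13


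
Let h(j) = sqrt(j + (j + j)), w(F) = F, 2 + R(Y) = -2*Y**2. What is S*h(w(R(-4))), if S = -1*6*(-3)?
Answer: 18*I*sqrt(102) ≈ 181.79*I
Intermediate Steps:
R(Y) = -2 - 2*Y**2
h(j) = sqrt(3)*sqrt(j) (h(j) = sqrt(j + 2*j) = sqrt(3*j) = sqrt(3)*sqrt(j))
S = 18 (S = -6*(-3) = 18)
S*h(w(R(-4))) = 18*(sqrt(3)*sqrt(-2 - 2*(-4)**2)) = 18*(sqrt(3)*sqrt(-2 - 2*16)) = 18*(sqrt(3)*sqrt(-2 - 32)) = 18*(sqrt(3)*sqrt(-34)) = 18*(sqrt(3)*(I*sqrt(34))) = 18*(I*sqrt(102)) = 18*I*sqrt(102)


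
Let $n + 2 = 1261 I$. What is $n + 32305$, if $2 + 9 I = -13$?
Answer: $\frac{90604}{3} \approx 30201.0$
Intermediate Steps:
$I = - \frac{5}{3}$ ($I = - \frac{2}{9} + \frac{1}{9} \left(-13\right) = - \frac{2}{9} - \frac{13}{9} = - \frac{5}{3} \approx -1.6667$)
$n = - \frac{6311}{3}$ ($n = -2 + 1261 \left(- \frac{5}{3}\right) = -2 - \frac{6305}{3} = - \frac{6311}{3} \approx -2103.7$)
$n + 32305 = - \frac{6311}{3} + 32305 = \frac{90604}{3}$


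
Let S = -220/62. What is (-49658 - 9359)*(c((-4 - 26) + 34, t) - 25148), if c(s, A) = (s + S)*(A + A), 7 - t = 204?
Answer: 46334482768/31 ≈ 1.4947e+9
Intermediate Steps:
S = -110/31 (S = -220*1/62 = -110/31 ≈ -3.5484)
t = -197 (t = 7 - 1*204 = 7 - 204 = -197)
c(s, A) = 2*A*(-110/31 + s) (c(s, A) = (s - 110/31)*(A + A) = (-110/31 + s)*(2*A) = 2*A*(-110/31 + s))
(-49658 - 9359)*(c((-4 - 26) + 34, t) - 25148) = (-49658 - 9359)*((2/31)*(-197)*(-110 + 31*((-4 - 26) + 34)) - 25148) = -59017*((2/31)*(-197)*(-110 + 31*(-30 + 34)) - 25148) = -59017*((2/31)*(-197)*(-110 + 31*4) - 25148) = -59017*((2/31)*(-197)*(-110 + 124) - 25148) = -59017*((2/31)*(-197)*14 - 25148) = -59017*(-5516/31 - 25148) = -59017*(-785104/31) = 46334482768/31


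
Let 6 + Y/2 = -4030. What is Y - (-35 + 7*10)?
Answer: -8107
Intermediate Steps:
Y = -8072 (Y = -12 + 2*(-4030) = -12 - 8060 = -8072)
Y - (-35 + 7*10) = -8072 - (-35 + 7*10) = -8072 - (-35 + 70) = -8072 - 1*35 = -8072 - 35 = -8107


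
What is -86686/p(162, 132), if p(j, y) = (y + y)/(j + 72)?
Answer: -1690377/22 ≈ -76835.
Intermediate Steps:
p(j, y) = 2*y/(72 + j) (p(j, y) = (2*y)/(72 + j) = 2*y/(72 + j))
-86686/p(162, 132) = -86686/(2*132/(72 + 162)) = -86686/(2*132/234) = -86686/(2*132*(1/234)) = -86686/44/39 = -86686*39/44 = -1690377/22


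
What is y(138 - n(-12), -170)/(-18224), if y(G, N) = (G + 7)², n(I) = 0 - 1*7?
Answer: -1444/1139 ≈ -1.2678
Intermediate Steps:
n(I) = -7 (n(I) = 0 - 7 = -7)
y(G, N) = (7 + G)²
y(138 - n(-12), -170)/(-18224) = (7 + (138 - 1*(-7)))²/(-18224) = (7 + (138 + 7))²*(-1/18224) = (7 + 145)²*(-1/18224) = 152²*(-1/18224) = 23104*(-1/18224) = -1444/1139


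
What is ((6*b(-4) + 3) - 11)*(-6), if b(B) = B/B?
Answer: 12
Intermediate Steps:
b(B) = 1
((6*b(-4) + 3) - 11)*(-6) = ((6*1 + 3) - 11)*(-6) = ((6 + 3) - 11)*(-6) = (9 - 11)*(-6) = -2*(-6) = 12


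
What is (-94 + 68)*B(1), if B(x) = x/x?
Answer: -26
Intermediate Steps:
B(x) = 1
(-94 + 68)*B(1) = (-94 + 68)*1 = -26*1 = -26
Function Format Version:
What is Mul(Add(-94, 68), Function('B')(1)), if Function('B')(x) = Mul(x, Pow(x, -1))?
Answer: -26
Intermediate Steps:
Function('B')(x) = 1
Mul(Add(-94, 68), Function('B')(1)) = Mul(Add(-94, 68), 1) = Mul(-26, 1) = -26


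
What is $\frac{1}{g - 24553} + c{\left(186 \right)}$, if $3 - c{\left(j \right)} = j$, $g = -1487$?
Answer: $- \frac{4765321}{26040} \approx -183.0$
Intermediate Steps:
$c{\left(j \right)} = 3 - j$
$\frac{1}{g - 24553} + c{\left(186 \right)} = \frac{1}{-1487 - 24553} + \left(3 - 186\right) = \frac{1}{-26040} + \left(3 - 186\right) = - \frac{1}{26040} - 183 = - \frac{4765321}{26040}$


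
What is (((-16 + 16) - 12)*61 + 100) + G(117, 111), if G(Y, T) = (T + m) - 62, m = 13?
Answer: -570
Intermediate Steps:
G(Y, T) = -49 + T (G(Y, T) = (T + 13) - 62 = (13 + T) - 62 = -49 + T)
(((-16 + 16) - 12)*61 + 100) + G(117, 111) = (((-16 + 16) - 12)*61 + 100) + (-49 + 111) = ((0 - 12)*61 + 100) + 62 = (-12*61 + 100) + 62 = (-732 + 100) + 62 = -632 + 62 = -570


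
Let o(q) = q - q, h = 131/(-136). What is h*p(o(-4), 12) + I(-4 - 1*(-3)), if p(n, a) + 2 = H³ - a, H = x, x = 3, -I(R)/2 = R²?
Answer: -1975/136 ≈ -14.522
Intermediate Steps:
I(R) = -2*R²
h = -131/136 (h = 131*(-1/136) = -131/136 ≈ -0.96323)
o(q) = 0
H = 3
p(n, a) = 25 - a (p(n, a) = -2 + (3³ - a) = -2 + (27 - a) = 25 - a)
h*p(o(-4), 12) + I(-4 - 1*(-3)) = -131*(25 - 1*12)/136 - 2*(-4 - 1*(-3))² = -131*(25 - 12)/136 - 2*(-4 + 3)² = -131/136*13 - 2*(-1)² = -1703/136 - 2*1 = -1703/136 - 2 = -1975/136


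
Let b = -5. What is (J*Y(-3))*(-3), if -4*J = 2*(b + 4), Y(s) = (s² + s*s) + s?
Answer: -45/2 ≈ -22.500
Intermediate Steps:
Y(s) = s + 2*s² (Y(s) = (s² + s²) + s = 2*s² + s = s + 2*s²)
J = ½ (J = -(-5 + 4)/2 = -(-1)/2 = -¼*(-2) = ½ ≈ 0.50000)
(J*Y(-3))*(-3) = ((-3*(1 + 2*(-3)))/2)*(-3) = ((-3*(1 - 6))/2)*(-3) = ((-3*(-5))/2)*(-3) = ((½)*15)*(-3) = (15/2)*(-3) = -45/2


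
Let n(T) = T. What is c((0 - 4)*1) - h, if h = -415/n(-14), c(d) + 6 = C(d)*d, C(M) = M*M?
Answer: -1395/14 ≈ -99.643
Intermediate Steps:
C(M) = M**2
c(d) = -6 + d**3 (c(d) = -6 + d**2*d = -6 + d**3)
h = 415/14 (h = -415/(-14) = -415*(-1/14) = 415/14 ≈ 29.643)
c((0 - 4)*1) - h = (-6 + ((0 - 4)*1)**3) - 1*415/14 = (-6 + (-4*1)**3) - 415/14 = (-6 + (-4)**3) - 415/14 = (-6 - 64) - 415/14 = -70 - 415/14 = -1395/14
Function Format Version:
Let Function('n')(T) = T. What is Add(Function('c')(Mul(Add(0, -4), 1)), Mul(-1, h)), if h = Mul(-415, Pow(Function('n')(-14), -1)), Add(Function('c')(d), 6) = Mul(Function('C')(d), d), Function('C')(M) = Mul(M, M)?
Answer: Rational(-1395, 14) ≈ -99.643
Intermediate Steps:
Function('C')(M) = Pow(M, 2)
Function('c')(d) = Add(-6, Pow(d, 3)) (Function('c')(d) = Add(-6, Mul(Pow(d, 2), d)) = Add(-6, Pow(d, 3)))
h = Rational(415, 14) (h = Mul(-415, Pow(-14, -1)) = Mul(-415, Rational(-1, 14)) = Rational(415, 14) ≈ 29.643)
Add(Function('c')(Mul(Add(0, -4), 1)), Mul(-1, h)) = Add(Add(-6, Pow(Mul(Add(0, -4), 1), 3)), Mul(-1, Rational(415, 14))) = Add(Add(-6, Pow(Mul(-4, 1), 3)), Rational(-415, 14)) = Add(Add(-6, Pow(-4, 3)), Rational(-415, 14)) = Add(Add(-6, -64), Rational(-415, 14)) = Add(-70, Rational(-415, 14)) = Rational(-1395, 14)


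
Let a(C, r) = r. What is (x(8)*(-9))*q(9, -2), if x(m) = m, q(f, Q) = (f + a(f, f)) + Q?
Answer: -1152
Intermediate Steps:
q(f, Q) = Q + 2*f (q(f, Q) = (f + f) + Q = 2*f + Q = Q + 2*f)
(x(8)*(-9))*q(9, -2) = (8*(-9))*(-2 + 2*9) = -72*(-2 + 18) = -72*16 = -1152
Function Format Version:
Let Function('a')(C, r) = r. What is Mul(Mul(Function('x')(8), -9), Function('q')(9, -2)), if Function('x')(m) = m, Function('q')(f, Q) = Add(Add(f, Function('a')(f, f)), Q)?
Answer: -1152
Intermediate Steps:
Function('q')(f, Q) = Add(Q, Mul(2, f)) (Function('q')(f, Q) = Add(Add(f, f), Q) = Add(Mul(2, f), Q) = Add(Q, Mul(2, f)))
Mul(Mul(Function('x')(8), -9), Function('q')(9, -2)) = Mul(Mul(8, -9), Add(-2, Mul(2, 9))) = Mul(-72, Add(-2, 18)) = Mul(-72, 16) = -1152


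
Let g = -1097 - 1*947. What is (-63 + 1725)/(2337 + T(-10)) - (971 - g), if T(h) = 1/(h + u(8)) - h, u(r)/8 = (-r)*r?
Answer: -3692908431/1225133 ≈ -3014.3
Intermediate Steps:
g = -2044 (g = -1097 - 947 = -2044)
u(r) = -8*r² (u(r) = 8*((-r)*r) = 8*(-r²) = -8*r²)
T(h) = 1/(-512 + h) - h (T(h) = 1/(h - 8*8²) - h = 1/(h - 8*64) - h = 1/(h - 512) - h = 1/(-512 + h) - h)
(-63 + 1725)/(2337 + T(-10)) - (971 - g) = (-63 + 1725)/(2337 + (1 - 1*(-10)² + 512*(-10))/(-512 - 10)) - (971 - 1*(-2044)) = 1662/(2337 + (1 - 1*100 - 5120)/(-522)) - (971 + 2044) = 1662/(2337 - (1 - 100 - 5120)/522) - 1*3015 = 1662/(2337 - 1/522*(-5219)) - 3015 = 1662/(2337 + 5219/522) - 3015 = 1662/(1225133/522) - 3015 = 1662*(522/1225133) - 3015 = 867564/1225133 - 3015 = -3692908431/1225133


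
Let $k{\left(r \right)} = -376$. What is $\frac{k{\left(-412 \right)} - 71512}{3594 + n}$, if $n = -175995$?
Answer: $\frac{71888}{172401} \approx 0.41698$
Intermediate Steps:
$\frac{k{\left(-412 \right)} - 71512}{3594 + n} = \frac{-376 - 71512}{3594 - 175995} = - \frac{71888}{-172401} = \left(-71888\right) \left(- \frac{1}{172401}\right) = \frac{71888}{172401}$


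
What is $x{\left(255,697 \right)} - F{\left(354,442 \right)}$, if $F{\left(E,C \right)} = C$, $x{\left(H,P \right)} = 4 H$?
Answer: $578$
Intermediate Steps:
$x{\left(255,697 \right)} - F{\left(354,442 \right)} = 4 \cdot 255 - 442 = 1020 - 442 = 578$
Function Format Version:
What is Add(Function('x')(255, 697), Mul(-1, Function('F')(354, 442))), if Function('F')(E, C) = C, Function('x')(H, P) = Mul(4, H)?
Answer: 578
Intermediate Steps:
Add(Function('x')(255, 697), Mul(-1, Function('F')(354, 442))) = Add(Mul(4, 255), Mul(-1, 442)) = Add(1020, -442) = 578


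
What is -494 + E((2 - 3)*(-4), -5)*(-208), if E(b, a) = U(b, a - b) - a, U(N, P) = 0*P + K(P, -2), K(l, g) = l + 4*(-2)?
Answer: 2002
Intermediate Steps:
K(l, g) = -8 + l (K(l, g) = l - 8 = -8 + l)
U(N, P) = -8 + P (U(N, P) = 0*P + (-8 + P) = 0 + (-8 + P) = -8 + P)
E(b, a) = -8 - b (E(b, a) = (-8 + (a - b)) - a = (-8 + a - b) - a = -8 - b)
-494 + E((2 - 3)*(-4), -5)*(-208) = -494 + (-8 - (2 - 3)*(-4))*(-208) = -494 + (-8 - (-1)*(-4))*(-208) = -494 + (-8 - 1*4)*(-208) = -494 + (-8 - 4)*(-208) = -494 - 12*(-208) = -494 + 2496 = 2002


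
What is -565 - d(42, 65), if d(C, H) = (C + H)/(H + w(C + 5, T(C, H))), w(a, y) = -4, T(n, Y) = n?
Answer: -34572/61 ≈ -566.75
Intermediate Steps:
d(C, H) = (C + H)/(-4 + H) (d(C, H) = (C + H)/(H - 4) = (C + H)/(-4 + H))
-565 - d(42, 65) = -565 - (42 + 65)/(-4 + 65) = -565 - 107/61 = -34572/61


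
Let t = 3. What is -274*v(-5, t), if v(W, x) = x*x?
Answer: -2466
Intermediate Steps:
v(W, x) = x**2
-274*v(-5, t) = -274*3**2 = -274*9 = -2466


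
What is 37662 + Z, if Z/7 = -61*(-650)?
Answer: 315212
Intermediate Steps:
Z = 277550 (Z = 7*(-61*(-650)) = 7*39650 = 277550)
37662 + Z = 37662 + 277550 = 315212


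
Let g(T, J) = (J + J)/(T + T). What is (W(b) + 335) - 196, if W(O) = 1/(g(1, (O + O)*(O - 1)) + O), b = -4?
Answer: 5005/36 ≈ 139.03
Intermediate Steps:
g(T, J) = J/T (g(T, J) = (2*J)/((2*T)) = (2*J)*(1/(2*T)) = J/T)
W(O) = 1/(O + 2*O*(-1 + O)) (W(O) = 1/(((O + O)*(O - 1))/1 + O) = 1/(((2*O)*(-1 + O))*1 + O) = 1/((2*O*(-1 + O))*1 + O) = 1/(2*O*(-1 + O) + O) = 1/(O + 2*O*(-1 + O)))
(W(b) + 335) - 196 = (1/((-4)*(-1 + 2*(-4))) + 335) - 196 = (-1/(4*(-1 - 8)) + 335) - 196 = (-¼/(-9) + 335) - 196 = (-¼*(-⅑) + 335) - 196 = (1/36 + 335) - 196 = 12061/36 - 196 = 5005/36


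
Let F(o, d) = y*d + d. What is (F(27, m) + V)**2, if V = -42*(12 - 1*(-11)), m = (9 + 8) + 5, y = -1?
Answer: 933156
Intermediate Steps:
m = 22 (m = 17 + 5 = 22)
F(o, d) = 0 (F(o, d) = -d + d = 0)
V = -966 (V = -42*(12 + 11) = -42*23 = -966)
(F(27, m) + V)**2 = (0 - 966)**2 = (-966)**2 = 933156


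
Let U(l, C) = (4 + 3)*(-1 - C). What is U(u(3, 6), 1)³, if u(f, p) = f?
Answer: -2744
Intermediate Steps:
U(l, C) = -7 - 7*C (U(l, C) = 7*(-1 - C) = -7 - 7*C)
U(u(3, 6), 1)³ = (-7 - 7*1)³ = (-7 - 7)³ = (-14)³ = -2744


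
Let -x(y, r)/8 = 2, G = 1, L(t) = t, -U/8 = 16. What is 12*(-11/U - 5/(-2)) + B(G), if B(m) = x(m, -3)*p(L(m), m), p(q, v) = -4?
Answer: 3041/32 ≈ 95.031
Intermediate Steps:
U = -128 (U = -8*16 = -128)
x(y, r) = -16 (x(y, r) = -8*2 = -16)
B(m) = 64 (B(m) = -16*(-4) = 64)
12*(-11/U - 5/(-2)) + B(G) = 12*(-11/(-128) - 5/(-2)) + 64 = 12*(-11*(-1/128) - 5*(-½)) + 64 = 12*(11/128 + 5/2) + 64 = 12*(331/128) + 64 = 993/32 + 64 = 3041/32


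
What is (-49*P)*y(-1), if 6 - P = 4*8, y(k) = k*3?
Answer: -3822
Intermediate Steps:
y(k) = 3*k
P = -26 (P = 6 - 4*8 = 6 - 1*32 = 6 - 32 = -26)
(-49*P)*y(-1) = (-49*(-26))*(3*(-1)) = 1274*(-3) = -3822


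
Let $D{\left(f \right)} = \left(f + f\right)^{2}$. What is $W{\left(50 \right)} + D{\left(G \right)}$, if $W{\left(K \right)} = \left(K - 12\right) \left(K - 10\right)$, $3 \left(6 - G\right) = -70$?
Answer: $\frac{44656}{9} \approx 4961.8$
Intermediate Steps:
$G = \frac{88}{3}$ ($G = 6 - - \frac{70}{3} = 6 + \frac{70}{3} = \frac{88}{3} \approx 29.333$)
$D{\left(f \right)} = 4 f^{2}$ ($D{\left(f \right)} = \left(2 f\right)^{2} = 4 f^{2}$)
$W{\left(K \right)} = \left(-12 + K\right) \left(-10 + K\right)$
$W{\left(50 \right)} + D{\left(G \right)} = \left(120 + 50^{2} - 1100\right) + 4 \left(\frac{88}{3}\right)^{2} = \left(120 + 2500 - 1100\right) + 4 \cdot \frac{7744}{9} = 1520 + \frac{30976}{9} = \frac{44656}{9}$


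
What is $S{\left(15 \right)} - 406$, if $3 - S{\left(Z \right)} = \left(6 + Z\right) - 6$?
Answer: $-418$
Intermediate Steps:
$S{\left(Z \right)} = 3 - Z$ ($S{\left(Z \right)} = 3 - \left(\left(6 + Z\right) - 6\right) = 3 - Z$)
$S{\left(15 \right)} - 406 = \left(3 - 15\right) - 406 = -12 - 406 = -418$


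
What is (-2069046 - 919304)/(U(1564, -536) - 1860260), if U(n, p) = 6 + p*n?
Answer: 1494175/1349279 ≈ 1.1074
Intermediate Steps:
U(n, p) = 6 + n*p
(-2069046 - 919304)/(U(1564, -536) - 1860260) = (-2069046 - 919304)/((6 + 1564*(-536)) - 1860260) = -2988350/((6 - 838304) - 1860260) = -2988350/(-838298 - 1860260) = -2988350/(-2698558) = -2988350*(-1/2698558) = 1494175/1349279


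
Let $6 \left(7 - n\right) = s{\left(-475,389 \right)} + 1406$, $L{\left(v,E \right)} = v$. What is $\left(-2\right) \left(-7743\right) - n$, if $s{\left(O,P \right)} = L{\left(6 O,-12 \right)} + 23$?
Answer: $\frac{91453}{6} \approx 15242.0$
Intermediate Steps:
$s{\left(O,P \right)} = 23 + 6 O$ ($s{\left(O,P \right)} = 6 O + 23 = 23 + 6 O$)
$n = \frac{1463}{6}$ ($n = 7 - \frac{\left(23 + 6 \left(-475\right)\right) + 1406}{6} = 7 - \frac{\left(23 - 2850\right) + 1406}{6} = 7 - \frac{-2827 + 1406}{6} = 7 - - \frac{1421}{6} = 7 + \frac{1421}{6} = \frac{1463}{6} \approx 243.83$)
$\left(-2\right) \left(-7743\right) - n = \left(-2\right) \left(-7743\right) - \frac{1463}{6} = 15486 - \frac{1463}{6} = \frac{91453}{6}$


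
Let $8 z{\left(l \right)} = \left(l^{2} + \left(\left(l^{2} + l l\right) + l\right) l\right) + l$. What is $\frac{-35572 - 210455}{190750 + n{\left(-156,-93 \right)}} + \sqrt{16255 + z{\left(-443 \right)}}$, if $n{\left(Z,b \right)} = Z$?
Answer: $- \frac{246027}{190594} + \frac{i \sqrt{346709038}}{4} \approx -1.2908 + 4655.0 i$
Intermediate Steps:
$z{\left(l \right)} = \frac{l}{8} + \frac{l^{2}}{8} + \frac{l \left(l + 2 l^{2}\right)}{8}$ ($z{\left(l \right)} = \frac{\left(l^{2} + \left(\left(l^{2} + l l\right) + l\right) l\right) + l}{8} = \frac{\left(l^{2} + \left(\left(l^{2} + l^{2}\right) + l\right) l\right) + l}{8} = \frac{\left(l^{2} + \left(2 l^{2} + l\right) l\right) + l}{8} = \frac{\left(l^{2} + \left(l + 2 l^{2}\right) l\right) + l}{8} = \frac{\left(l^{2} + l \left(l + 2 l^{2}\right)\right) + l}{8} = \frac{l + l^{2} + l \left(l + 2 l^{2}\right)}{8} = \frac{l}{8} + \frac{l^{2}}{8} + \frac{l \left(l + 2 l^{2}\right)}{8}$)
$\frac{-35572 - 210455}{190750 + n{\left(-156,-93 \right)}} + \sqrt{16255 + z{\left(-443 \right)}} = \frac{-35572 - 210455}{190750 - 156} + \sqrt{16255 + \frac{1}{8} \left(-443\right) \left(1 + 2 \left(-443\right) + 2 \left(-443\right)^{2}\right)} = - \frac{246027}{190594} + \sqrt{16255 + \frac{1}{8} \left(-443\right) \left(1 - 886 + 2 \cdot 196249\right)} = \left(-246027\right) \frac{1}{190594} + \sqrt{16255 + \frac{1}{8} \left(-443\right) \left(1 - 886 + 392498\right)} = - \frac{246027}{190594} + \sqrt{16255 + \frac{1}{8} \left(-443\right) 391613} = - \frac{246027}{190594} + \sqrt{16255 - \frac{173484559}{8}} = - \frac{246027}{190594} + \sqrt{- \frac{173354519}{8}} = - \frac{246027}{190594} + \frac{i \sqrt{346709038}}{4}$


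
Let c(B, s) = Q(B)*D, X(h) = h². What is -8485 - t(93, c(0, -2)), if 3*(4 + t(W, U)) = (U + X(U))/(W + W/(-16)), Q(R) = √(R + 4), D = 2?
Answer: -7098661/837 ≈ -8481.1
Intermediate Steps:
Q(R) = √(4 + R)
c(B, s) = 2*√(4 + B) (c(B, s) = √(4 + B)*2 = 2*√(4 + B))
t(W, U) = -4 + 16*(U + U²)/(45*W) (t(W, U) = -4 + ((U + U²)/(W + W/(-16)))/3 = -4 + ((U + U²)/(W + W*(-1/16)))/3 = -4 + ((U + U²)/(W - W/16))/3 = -4 + ((U + U²)/((15*W/16)))/3 = -4 + ((U + U²)*(16/(15*W)))/3 = -4 + (16*(U + U²)/(15*W))/3 = -4 + 16*(U + U²)/(45*W))
-8485 - t(93, c(0, -2)) = -8485 - 4*(-45*93 + 4*(2*√(4 + 0)) + 4*(2*√(4 + 0))²)/(45*93) = -8485 - 4*(-4185 + 4*(2*√4) + 4*(2*√4)²)/(45*93) = -8485 - 4*(-4185 + 4*(2*2) + 4*(2*2)²)/(45*93) = -8485 - 4*(-4185 + 4*4 + 4*4²)/(45*93) = -8485 - 4*(-4185 + 16 + 4*16)/(45*93) = -8485 - 4*(-4185 + 16 + 64)/(45*93) = -8485 - 4*(-4105)/(45*93) = -8485 - 1*(-3284/837) = -8485 + 3284/837 = -7098661/837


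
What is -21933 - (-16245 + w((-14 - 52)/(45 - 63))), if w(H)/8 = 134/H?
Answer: -65784/11 ≈ -5980.4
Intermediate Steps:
w(H) = 1072/H (w(H) = 8*(134/H) = 1072/H)
-21933 - (-16245 + w((-14 - 52)/(45 - 63))) = -21933 - (-16245 + 1072/(((-14 - 52)/(45 - 63)))) = -21933 - (-16245 + 1072/((-66/(-18)))) = -21933 - (-16245 + 1072/((-66*(-1/18)))) = -21933 - (-16245 + 1072/(11/3)) = -21933 - (-16245 + 1072*(3/11)) = -21933 - (-16245 + 3216/11) = -21933 - 1*(-175479/11) = -21933 + 175479/11 = -65784/11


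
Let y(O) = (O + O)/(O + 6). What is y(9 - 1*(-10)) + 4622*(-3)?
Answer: -346612/25 ≈ -13864.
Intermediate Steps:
y(O) = 2*O/(6 + O) (y(O) = (2*O)/(6 + O) = 2*O/(6 + O))
y(9 - 1*(-10)) + 4622*(-3) = 2*(9 - 1*(-10))/(6 + (9 - 1*(-10))) + 4622*(-3) = 2*(9 + 10)/(6 + (9 + 10)) - 13866 = 2*19/(6 + 19) - 13866 = 2*19/25 - 13866 = 2*19*(1/25) - 13866 = 38/25 - 13866 = -346612/25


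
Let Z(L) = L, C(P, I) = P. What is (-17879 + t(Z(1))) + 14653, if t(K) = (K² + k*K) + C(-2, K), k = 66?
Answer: -3161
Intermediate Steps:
t(K) = -2 + K² + 66*K (t(K) = (K² + 66*K) - 2 = -2 + K² + 66*K)
(-17879 + t(Z(1))) + 14653 = (-17879 + (-2 + 1² + 66*1)) + 14653 = (-17879 + (-2 + 1 + 66)) + 14653 = (-17879 + 65) + 14653 = -17814 + 14653 = -3161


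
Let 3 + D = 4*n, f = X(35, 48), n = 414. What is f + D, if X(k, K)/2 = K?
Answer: 1749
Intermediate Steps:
X(k, K) = 2*K
f = 96 (f = 2*48 = 96)
D = 1653 (D = -3 + 4*414 = -3 + 1656 = 1653)
f + D = 96 + 1653 = 1749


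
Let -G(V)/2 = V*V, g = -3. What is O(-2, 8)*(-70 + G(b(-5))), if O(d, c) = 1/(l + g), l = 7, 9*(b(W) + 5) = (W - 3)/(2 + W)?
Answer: -20822/729 ≈ -28.562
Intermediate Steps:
b(W) = -5 + (-3 + W)/(9*(2 + W)) (b(W) = -5 + ((W - 3)/(2 + W))/9 = -5 + ((-3 + W)/(2 + W))/9 = -5 + (-3 + W)/(9*(2 + W)))
G(V) = -2*V² (G(V) = -2*V*V = -2*V²)
O(d, c) = ¼ (O(d, c) = 1/(7 - 3) = 1/4 = ¼)
O(-2, 8)*(-70 + G(b(-5))) = (-70 - 2*(-93 - 44*(-5))²/(81*(2 - 5)²))/4 = (-70 - 2*(-93 + 220)²/729)/4 = (-70 - 2*((⅑)*(-⅓)*127)²)/4 = (-70 - 2*(-127/27)²)/4 = (-70 - 2*16129/729)/4 = (-70 - 32258/729)/4 = (¼)*(-83288/729) = -20822/729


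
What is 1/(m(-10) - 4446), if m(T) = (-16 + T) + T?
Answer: -1/4482 ≈ -0.00022311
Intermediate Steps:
m(T) = -16 + 2*T
1/(m(-10) - 4446) = 1/((-16 + 2*(-10)) - 4446) = 1/((-16 - 20) - 4446) = 1/(-36 - 4446) = 1/(-4482) = -1/4482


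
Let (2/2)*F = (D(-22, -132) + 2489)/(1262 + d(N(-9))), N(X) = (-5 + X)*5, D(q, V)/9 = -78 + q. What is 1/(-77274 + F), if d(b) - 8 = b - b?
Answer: -1270/98136391 ≈ -1.2941e-5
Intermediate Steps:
D(q, V) = -702 + 9*q (D(q, V) = 9*(-78 + q) = -702 + 9*q)
N(X) = -25 + 5*X
d(b) = 8 (d(b) = 8 + (b - b) = 8 + 0 = 8)
F = 1589/1270 (F = ((-702 + 9*(-22)) + 2489)/(1262 + 8) = ((-702 - 198) + 2489)/1270 = (-900 + 2489)*(1/1270) = 1589*(1/1270) = 1589/1270 ≈ 1.2512)
1/(-77274 + F) = 1/(-77274 + 1589/1270) = 1/(-98136391/1270) = -1270/98136391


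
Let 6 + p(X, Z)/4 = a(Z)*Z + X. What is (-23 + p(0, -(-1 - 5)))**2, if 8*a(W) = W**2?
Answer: 3721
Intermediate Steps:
a(W) = W**2/8
p(X, Z) = -24 + Z**3/2 + 4*X (p(X, Z) = -24 + 4*((Z**2/8)*Z + X) = -24 + 4*(Z**3/8 + X) = -24 + 4*(X + Z**3/8) = -24 + (Z**3/2 + 4*X) = -24 + Z**3/2 + 4*X)
(-23 + p(0, -(-1 - 5)))**2 = (-23 + (-24 + (-(-1 - 5))**3/2 + 4*0))**2 = (-23 + (-24 + (-1*(-6))**3/2 + 0))**2 = (-23 + (-24 + (1/2)*6**3 + 0))**2 = (-23 + (-24 + (1/2)*216 + 0))**2 = (-23 + (-24 + 108 + 0))**2 = (-23 + 84)**2 = 61**2 = 3721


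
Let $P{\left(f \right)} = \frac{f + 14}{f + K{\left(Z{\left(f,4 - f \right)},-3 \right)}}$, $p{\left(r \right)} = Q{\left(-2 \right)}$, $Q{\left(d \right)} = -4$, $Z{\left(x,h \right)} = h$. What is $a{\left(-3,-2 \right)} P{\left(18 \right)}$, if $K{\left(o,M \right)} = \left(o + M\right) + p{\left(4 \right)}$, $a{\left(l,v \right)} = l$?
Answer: $32$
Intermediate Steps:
$p{\left(r \right)} = -4$
$K{\left(o,M \right)} = -4 + M + o$ ($K{\left(o,M \right)} = \left(o + M\right) - 4 = \left(M + o\right) - 4 = -4 + M + o$)
$P{\left(f \right)} = - \frac{14}{3} - \frac{f}{3}$ ($P{\left(f \right)} = \frac{f + 14}{f - \left(3 + f\right)} = \frac{14 + f}{f - \left(3 + f\right)} = \frac{14 + f}{-3} = \left(14 + f\right) \left(- \frac{1}{3}\right) = - \frac{14}{3} - \frac{f}{3}$)
$a{\left(-3,-2 \right)} P{\left(18 \right)} = - 3 \left(- \frac{14}{3} - 6\right) = \left(-3\right) \left(- \frac{32}{3}\right) = 32$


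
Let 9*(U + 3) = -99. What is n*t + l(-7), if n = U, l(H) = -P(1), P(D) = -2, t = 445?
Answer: -6228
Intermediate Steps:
U = -14 (U = -3 + (⅑)*(-99) = -3 - 11 = -14)
l(H) = 2 (l(H) = -1*(-2) = 2)
n = -14
n*t + l(-7) = -14*445 + 2 = -6230 + 2 = -6228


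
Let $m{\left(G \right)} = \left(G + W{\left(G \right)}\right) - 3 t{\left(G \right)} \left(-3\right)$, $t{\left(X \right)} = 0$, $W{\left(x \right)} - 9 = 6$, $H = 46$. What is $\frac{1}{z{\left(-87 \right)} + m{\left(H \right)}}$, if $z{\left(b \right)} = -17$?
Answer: $- \frac{1}{17} \approx -0.058824$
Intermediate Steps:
$W{\left(x \right)} = 15$ ($W{\left(x \right)} = 9 + 6 = 15$)
$m{\left(G \right)} = 0$ ($m{\left(G \right)} = \left(G + 15\right) \left(-3\right) 0 \left(-3\right) = \left(15 + G\right) 0 \left(-3\right) = \left(15 + G\right) 0 = 0$)
$\frac{1}{z{\left(-87 \right)} + m{\left(H \right)}} = \frac{1}{-17 + 0} = \frac{1}{-17} = - \frac{1}{17}$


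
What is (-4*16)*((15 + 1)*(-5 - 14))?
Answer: 19456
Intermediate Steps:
(-4*16)*((15 + 1)*(-5 - 14)) = -1024*(-19) = -64*(-304) = 19456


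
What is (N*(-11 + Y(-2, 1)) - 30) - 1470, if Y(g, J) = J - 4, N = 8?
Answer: -1612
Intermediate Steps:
Y(g, J) = -4 + J
(N*(-11 + Y(-2, 1)) - 30) - 1470 = (8*(-11 + (-4 + 1)) - 30) - 1470 = (8*(-11 - 3) - 30) - 1470 = (8*(-14) - 30) - 1470 = (-112 - 30) - 1470 = -142 - 1470 = -1612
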